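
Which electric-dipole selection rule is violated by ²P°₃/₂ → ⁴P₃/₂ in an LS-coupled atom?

the ΔS = 0 rule

Reading off the term symbols: S 1/2→3/2, L 1→1, J 3/2→3/2, parity odd→even.
Parity must change: odd → even — ok.
ΔS = 0: S: 1/2 → 3/2 — fails.
ΔL = 0, ±1 (not L=0↔0): L: 1 → 1, ΔL = +0 — ok.
ΔJ = 0, ±1 (not J=0↔0): J: 3/2 → 3/2, ΔJ = +0 — ok.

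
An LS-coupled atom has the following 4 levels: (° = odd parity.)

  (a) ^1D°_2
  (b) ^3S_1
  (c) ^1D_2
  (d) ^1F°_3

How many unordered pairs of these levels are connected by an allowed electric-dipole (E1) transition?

(a)–(b): forbidden (ΔS, ΔL).
(a)–(c): allowed.
(a)–(d): forbidden (parity).
(b)–(c): forbidden (parity, ΔS, ΔL).
(b)–(d): forbidden (ΔS, ΔL, ΔJ).
(c)–(d): allowed.
Allowed pairs: 2 of 6.

2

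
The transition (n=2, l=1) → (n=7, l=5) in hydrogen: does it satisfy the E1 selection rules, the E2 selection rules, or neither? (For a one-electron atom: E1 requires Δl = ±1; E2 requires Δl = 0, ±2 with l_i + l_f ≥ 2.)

neither

Δl = 5 − 1 = +4; l_i + l_f = 6.
E1 (Δl = ±1): not satisfied.
E2 (Δl = 0,±2, l_i+l_f ≥ 2): not satisfied.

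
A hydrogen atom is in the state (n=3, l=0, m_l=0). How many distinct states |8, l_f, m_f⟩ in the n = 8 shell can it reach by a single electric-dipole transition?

E1 requires Δl = ±1, so l_f ∈ {-1, 1}; with 0 ≤ l_f ≤ n_f−1 = 7, the allowed l_f values are {1}.
For l_f = 1: m_f ∈ {m_i−1, m_i, m_i+1} ∩ [−1, 1] = {-1, 0, 1} → 3 states.
Total: 3.

3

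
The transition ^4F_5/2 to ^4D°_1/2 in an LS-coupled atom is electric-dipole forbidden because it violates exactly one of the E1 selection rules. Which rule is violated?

the ΔJ = 0, ±1 rule

Initial level: S=3/2, L=3, J=5/2, parity even. Final level: S=3/2, L=2, J=1/2, parity odd.
ΔJ = 0, ±1 (not J=0↔0): J: 5/2 → 1/2, ΔJ = -2 — fails.
ΔS = 0: S: 3/2 → 3/2 — ok.
ΔL = 0, ±1 (not L=0↔0): L: 3 → 2, ΔL = -1 — ok.
Parity must change: even → odd — ok.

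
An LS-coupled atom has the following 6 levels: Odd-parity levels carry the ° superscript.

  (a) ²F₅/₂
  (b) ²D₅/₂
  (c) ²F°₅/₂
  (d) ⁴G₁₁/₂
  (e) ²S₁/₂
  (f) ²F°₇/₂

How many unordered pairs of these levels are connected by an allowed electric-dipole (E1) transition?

4

(a)–(b): forbidden (parity).
(a)–(c): allowed.
(a)–(d): forbidden (parity, ΔS, ΔJ).
(a)–(e): forbidden (parity, ΔL, ΔJ).
(a)–(f): allowed.
(b)–(c): allowed.
(b)–(d): forbidden (parity, ΔS, ΔL, ΔJ).
(b)–(e): forbidden (parity, ΔL, ΔJ).
(b)–(f): allowed.
(c)–(d): forbidden (ΔS, ΔJ).
(c)–(e): forbidden (ΔL, ΔJ).
(c)–(f): forbidden (parity).
(d)–(e): forbidden (parity, ΔS, ΔL, ΔJ).
(d)–(f): forbidden (ΔS, ΔJ).
(e)–(f): forbidden (ΔL, ΔJ).
Allowed pairs: 4 of 15.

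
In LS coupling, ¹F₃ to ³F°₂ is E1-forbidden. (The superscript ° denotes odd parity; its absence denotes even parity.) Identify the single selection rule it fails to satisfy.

the ΔS = 0 rule

Parity must change: even → odd — passes.
ΔS = 0: S: 0 → 1 — fails.
ΔL = 0, ±1 (not L=0↔0): L: 3 → 3, ΔL = +0 — passes.
ΔJ = 0, ±1 (not J=0↔0): J: 3 → 2, ΔJ = -1 — passes.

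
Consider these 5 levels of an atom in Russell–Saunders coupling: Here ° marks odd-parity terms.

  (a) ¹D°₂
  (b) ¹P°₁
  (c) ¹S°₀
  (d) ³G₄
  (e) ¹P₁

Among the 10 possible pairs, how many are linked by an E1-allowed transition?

3

(a)–(b): forbidden (parity).
(a)–(c): forbidden (parity, ΔL, ΔJ).
(a)–(d): forbidden (ΔS, ΔL, ΔJ).
(a)–(e): allowed.
(b)–(c): forbidden (parity).
(b)–(d): forbidden (ΔS, ΔL, ΔJ).
(b)–(e): allowed.
(c)–(d): forbidden (ΔS, ΔL, ΔJ).
(c)–(e): allowed.
(d)–(e): forbidden (parity, ΔS, ΔL, ΔJ).
Allowed pairs: 3 of 10.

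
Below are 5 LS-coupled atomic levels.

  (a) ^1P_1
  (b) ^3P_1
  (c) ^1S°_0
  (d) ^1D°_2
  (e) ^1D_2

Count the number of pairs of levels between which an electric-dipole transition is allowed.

3

(a)–(b): forbidden (parity, ΔS).
(a)–(c): allowed.
(a)–(d): allowed.
(a)–(e): forbidden (parity).
(b)–(c): forbidden (ΔS).
(b)–(d): forbidden (ΔS).
(b)–(e): forbidden (parity, ΔS).
(c)–(d): forbidden (parity, ΔL, ΔJ).
(c)–(e): forbidden (ΔL, ΔJ).
(d)–(e): allowed.
Allowed pairs: 3 of 10.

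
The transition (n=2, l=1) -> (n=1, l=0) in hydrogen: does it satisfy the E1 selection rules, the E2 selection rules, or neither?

E1

Δl = 0 − 1 = -1; l_i + l_f = 1.
E1 (Δl = ±1): satisfied.
E2 (Δl = 0,±2, l_i+l_f ≥ 2): not satisfied.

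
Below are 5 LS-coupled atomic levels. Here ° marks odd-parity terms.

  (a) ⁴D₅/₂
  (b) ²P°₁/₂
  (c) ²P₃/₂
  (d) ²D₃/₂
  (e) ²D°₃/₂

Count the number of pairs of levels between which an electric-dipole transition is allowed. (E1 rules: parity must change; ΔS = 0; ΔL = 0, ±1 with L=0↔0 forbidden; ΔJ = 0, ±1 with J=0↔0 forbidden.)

4

(a)–(b): forbidden (ΔS, ΔJ).
(a)–(c): forbidden (parity, ΔS).
(a)–(d): forbidden (parity, ΔS).
(a)–(e): forbidden (ΔS).
(b)–(c): allowed.
(b)–(d): allowed.
(b)–(e): forbidden (parity).
(c)–(d): forbidden (parity).
(c)–(e): allowed.
(d)–(e): allowed.
Allowed pairs: 4 of 10.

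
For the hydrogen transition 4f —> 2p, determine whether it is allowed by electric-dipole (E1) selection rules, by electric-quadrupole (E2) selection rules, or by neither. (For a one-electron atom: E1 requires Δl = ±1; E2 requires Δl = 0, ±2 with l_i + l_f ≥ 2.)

E2

Δl = 1 − 3 = -2; l_i + l_f = 4.
E1 (Δl = ±1): not satisfied.
E2 (Δl = 0,±2, l_i+l_f ≥ 2): satisfied.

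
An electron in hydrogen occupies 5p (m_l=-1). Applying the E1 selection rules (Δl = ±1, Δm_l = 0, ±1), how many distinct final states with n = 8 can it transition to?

4

E1 requires Δl = ±1, so l_f ∈ {0, 2}; with 0 ≤ l_f ≤ n_f−1 = 7, the allowed l_f values are {0, 2}.
For l_f = 0: m_f ∈ {m_i−1, m_i, m_i+1} ∩ [−0, 0] = {0} → 1 state.
For l_f = 2: m_f ∈ {m_i−1, m_i, m_i+1} ∩ [−2, 2] = {-2, -1, 0} → 3 states.
Total: 4.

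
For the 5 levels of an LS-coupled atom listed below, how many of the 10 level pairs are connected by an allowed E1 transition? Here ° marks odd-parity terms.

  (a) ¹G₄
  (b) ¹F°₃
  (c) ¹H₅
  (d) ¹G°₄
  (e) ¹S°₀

3

(a)–(b): allowed.
(a)–(c): forbidden (parity).
(a)–(d): allowed.
(a)–(e): forbidden (ΔL, ΔJ).
(b)–(c): forbidden (ΔL, ΔJ).
(b)–(d): forbidden (parity).
(b)–(e): forbidden (parity, ΔL, ΔJ).
(c)–(d): allowed.
(c)–(e): forbidden (ΔL, ΔJ).
(d)–(e): forbidden (parity, ΔL, ΔJ).
Allowed pairs: 3 of 10.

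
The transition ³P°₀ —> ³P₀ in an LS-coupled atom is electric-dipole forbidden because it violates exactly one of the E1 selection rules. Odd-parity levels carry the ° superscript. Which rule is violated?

the J=0 ↔ J=0 exclusion

ΔS = 0: S: 1 → 1 — passes.
ΔL = 0, ±1 (not L=0↔0): L: 1 → 1, ΔL = +0 — passes.
ΔJ = 0, ±1 (not J=0↔0): J: 0 → 0, ΔJ = +0 — fails.
Parity must change: odd → even — passes.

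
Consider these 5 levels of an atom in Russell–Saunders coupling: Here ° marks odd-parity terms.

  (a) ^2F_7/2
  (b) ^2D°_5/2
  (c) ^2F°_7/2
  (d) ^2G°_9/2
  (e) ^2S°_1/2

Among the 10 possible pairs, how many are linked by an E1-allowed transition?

(a)–(b): allowed.
(a)–(c): allowed.
(a)–(d): allowed.
(a)–(e): forbidden (ΔL, ΔJ).
(b)–(c): forbidden (parity).
(b)–(d): forbidden (parity, ΔL, ΔJ).
(b)–(e): forbidden (parity, ΔL, ΔJ).
(c)–(d): forbidden (parity).
(c)–(e): forbidden (parity, ΔL, ΔJ).
(d)–(e): forbidden (parity, ΔL, ΔJ).
Allowed pairs: 3 of 10.

3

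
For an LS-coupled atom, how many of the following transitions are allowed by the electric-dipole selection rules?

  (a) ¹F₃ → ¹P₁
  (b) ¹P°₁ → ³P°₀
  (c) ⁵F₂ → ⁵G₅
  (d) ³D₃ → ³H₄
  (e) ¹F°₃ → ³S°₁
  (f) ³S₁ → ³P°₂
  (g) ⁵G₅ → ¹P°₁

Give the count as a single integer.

1

(a) forbidden (parity, ΔL, ΔJ fail)
(b) forbidden (parity, ΔS fail)
(c) forbidden (parity, ΔJ fail)
(d) forbidden (parity, ΔL fail)
(e) forbidden (parity, ΔS, ΔL, ΔJ fail)
(f) allowed
(g) forbidden (ΔS, ΔL, ΔJ fail)
Total allowed: 1 of 7.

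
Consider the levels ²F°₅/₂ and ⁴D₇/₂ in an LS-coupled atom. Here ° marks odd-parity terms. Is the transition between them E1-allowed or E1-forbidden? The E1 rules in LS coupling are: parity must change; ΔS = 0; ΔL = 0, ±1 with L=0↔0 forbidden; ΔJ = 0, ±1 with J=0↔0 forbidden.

forbidden

Parity must change: odd → even — ✓.
ΔS = 0: S: 1/2 → 3/2 — ✗.
ΔL = 0, ±1 (not L=0↔0): L: 3 → 2, ΔL = -1 — ✓.
ΔJ = 0, ±1 (not J=0↔0): J: 5/2 → 7/2, ΔJ = +1 — ✓.
Rule(s) violated: ΔS.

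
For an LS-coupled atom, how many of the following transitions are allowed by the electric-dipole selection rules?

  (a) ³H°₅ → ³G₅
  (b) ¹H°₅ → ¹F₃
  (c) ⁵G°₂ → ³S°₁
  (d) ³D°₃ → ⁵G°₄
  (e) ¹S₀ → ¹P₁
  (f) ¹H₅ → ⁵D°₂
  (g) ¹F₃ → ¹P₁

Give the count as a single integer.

(a) allowed
(b) forbidden (ΔL, ΔJ fail)
(c) forbidden (parity, ΔS, ΔL fail)
(d) forbidden (parity, ΔS, ΔL fail)
(e) forbidden (parity fails)
(f) forbidden (ΔS, ΔL, ΔJ fail)
(g) forbidden (parity, ΔL, ΔJ fail)
Total allowed: 1 of 7.

1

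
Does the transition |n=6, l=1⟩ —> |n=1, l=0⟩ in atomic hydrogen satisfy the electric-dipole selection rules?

l: 1 → 0 (Δl = -1). Δl = ±1 ok.
All E1 selection rules are satisfied.

allowed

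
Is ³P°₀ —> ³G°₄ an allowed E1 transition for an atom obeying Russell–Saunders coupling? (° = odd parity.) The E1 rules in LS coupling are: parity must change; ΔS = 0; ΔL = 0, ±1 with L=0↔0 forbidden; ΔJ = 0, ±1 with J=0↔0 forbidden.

ΔL = 0, ±1 (not L=0↔0): L: 1 → 4, ΔL = +3 — ✗.
ΔS = 0: S: 1 → 1 — ✓.
Parity must change: odd → odd — ✗.
ΔJ = 0, ±1 (not J=0↔0): J: 0 → 4, ΔJ = +4 — ✗.
Rule(s) violated: parity, ΔL, ΔJ.

forbidden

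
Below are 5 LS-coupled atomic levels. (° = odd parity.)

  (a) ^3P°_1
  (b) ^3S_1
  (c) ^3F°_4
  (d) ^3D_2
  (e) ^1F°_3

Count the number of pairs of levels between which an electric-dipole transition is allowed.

2

(a)–(b): allowed.
(a)–(c): forbidden (parity, ΔL, ΔJ).
(a)–(d): allowed.
(a)–(e): forbidden (parity, ΔS, ΔL, ΔJ).
(b)–(c): forbidden (ΔL, ΔJ).
(b)–(d): forbidden (parity, ΔL).
(b)–(e): forbidden (ΔS, ΔL, ΔJ).
(c)–(d): forbidden (ΔJ).
(c)–(e): forbidden (parity, ΔS).
(d)–(e): forbidden (ΔS).
Allowed pairs: 2 of 10.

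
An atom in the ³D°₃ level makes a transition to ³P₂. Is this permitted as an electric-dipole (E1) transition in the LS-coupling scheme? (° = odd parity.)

allowed

Parity must change: odd → even — passes.
ΔS = 0: S: 1 → 1 — passes.
ΔJ = 0, ±1 (not J=0↔0): J: 3 → 2, ΔJ = -1 — passes.
ΔL = 0, ±1 (not L=0↔0): L: 2 → 1, ΔL = -1 — passes.
All four E1 rules are satisfied.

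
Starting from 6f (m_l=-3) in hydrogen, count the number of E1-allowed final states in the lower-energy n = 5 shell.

4

E1 requires Δl = ±1, so l_f ∈ {2, 4}; with 0 ≤ l_f ≤ n_f−1 = 4, the allowed l_f values are {2, 4}.
For l_f = 2: m_f ∈ {m_i−1, m_i, m_i+1} ∩ [−2, 2] = {-2} → 1 state.
For l_f = 4: m_f ∈ {m_i−1, m_i, m_i+1} ∩ [−4, 4] = {-4, -3, -2} → 3 states.
Total: 4.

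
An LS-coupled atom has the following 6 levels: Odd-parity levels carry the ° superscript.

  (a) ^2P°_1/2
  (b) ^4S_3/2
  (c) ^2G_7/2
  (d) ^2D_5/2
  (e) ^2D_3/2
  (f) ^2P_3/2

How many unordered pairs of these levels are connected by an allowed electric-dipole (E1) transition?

(a)–(b): forbidden (ΔS).
(a)–(c): forbidden (ΔL, ΔJ).
(a)–(d): forbidden (ΔJ).
(a)–(e): allowed.
(a)–(f): allowed.
(b)–(c): forbidden (parity, ΔS, ΔL, ΔJ).
(b)–(d): forbidden (parity, ΔS, ΔL).
(b)–(e): forbidden (parity, ΔS, ΔL).
(b)–(f): forbidden (parity, ΔS).
(c)–(d): forbidden (parity, ΔL).
(c)–(e): forbidden (parity, ΔL, ΔJ).
(c)–(f): forbidden (parity, ΔL, ΔJ).
(d)–(e): forbidden (parity).
(d)–(f): forbidden (parity).
(e)–(f): forbidden (parity).
Allowed pairs: 2 of 15.

2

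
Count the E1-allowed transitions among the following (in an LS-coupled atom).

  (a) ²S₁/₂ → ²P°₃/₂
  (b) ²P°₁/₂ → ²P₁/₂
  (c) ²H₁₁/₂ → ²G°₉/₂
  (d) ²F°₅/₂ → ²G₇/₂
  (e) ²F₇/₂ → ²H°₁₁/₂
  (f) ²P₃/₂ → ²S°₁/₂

(a) allowed
(b) allowed
(c) allowed
(d) allowed
(e) forbidden (ΔL, ΔJ fail)
(f) allowed
Total allowed: 5 of 6.

5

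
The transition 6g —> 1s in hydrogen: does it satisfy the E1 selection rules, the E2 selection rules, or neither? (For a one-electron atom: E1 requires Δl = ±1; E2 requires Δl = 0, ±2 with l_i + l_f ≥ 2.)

neither

Δl = 0 − 4 = -4; l_i + l_f = 4.
E1 (Δl = ±1): not satisfied.
E2 (Δl = 0,±2, l_i+l_f ≥ 2): not satisfied.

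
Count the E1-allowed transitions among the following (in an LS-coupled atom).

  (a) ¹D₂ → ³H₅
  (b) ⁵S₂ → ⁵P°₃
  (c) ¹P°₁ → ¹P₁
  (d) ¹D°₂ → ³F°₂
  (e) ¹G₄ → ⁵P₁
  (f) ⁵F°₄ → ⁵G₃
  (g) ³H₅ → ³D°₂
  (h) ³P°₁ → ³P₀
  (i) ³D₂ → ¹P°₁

4

(a) forbidden (parity, ΔS, ΔL, ΔJ fail)
(b) allowed
(c) allowed
(d) forbidden (parity, ΔS fail)
(e) forbidden (parity, ΔS, ΔL, ΔJ fail)
(f) allowed
(g) forbidden (ΔL, ΔJ fail)
(h) allowed
(i) forbidden (ΔS fails)
Total allowed: 4 of 9.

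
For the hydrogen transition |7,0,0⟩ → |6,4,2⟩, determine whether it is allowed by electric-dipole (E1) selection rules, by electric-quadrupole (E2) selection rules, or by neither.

neither

Δl = 4 − 0 = +4; l_i + l_f = 4.
Δm_l = +2.
E1 (Δl = ±1, |Δm_l| ≤ 1): not satisfied.
E2 (Δl = 0,±2, l_i+l_f ≥ 2, |Δm_l| ≤ 2): not satisfied.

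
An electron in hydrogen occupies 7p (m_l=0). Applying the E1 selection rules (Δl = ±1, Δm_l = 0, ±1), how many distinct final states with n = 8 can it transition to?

E1 requires Δl = ±1, so l_f ∈ {0, 2}; with 0 ≤ l_f ≤ n_f−1 = 7, the allowed l_f values are {0, 2}.
For l_f = 0: m_f ∈ {m_i−1, m_i, m_i+1} ∩ [−0, 0] = {0} → 1 state.
For l_f = 2: m_f ∈ {m_i−1, m_i, m_i+1} ∩ [−2, 2] = {-1, 0, 1} → 3 states.
Total: 4.

4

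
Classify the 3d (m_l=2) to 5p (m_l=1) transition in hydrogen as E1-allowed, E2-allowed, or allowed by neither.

E1

Δl = 1 − 2 = -1; l_i + l_f = 3.
Δm_l = -1.
E1 (Δl = ±1, |Δm_l| ≤ 1): satisfied.
E2 (Δl = 0,±2, l_i+l_f ≥ 2, |Δm_l| ≤ 2): not satisfied.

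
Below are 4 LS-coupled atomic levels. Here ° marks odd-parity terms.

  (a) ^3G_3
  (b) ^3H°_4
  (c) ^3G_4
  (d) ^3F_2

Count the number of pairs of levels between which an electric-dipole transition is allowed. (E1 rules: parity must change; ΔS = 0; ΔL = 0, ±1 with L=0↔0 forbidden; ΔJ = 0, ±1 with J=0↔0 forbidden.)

2

(a)–(b): allowed.
(a)–(c): forbidden (parity).
(a)–(d): forbidden (parity).
(b)–(c): allowed.
(b)–(d): forbidden (ΔL, ΔJ).
(c)–(d): forbidden (parity, ΔJ).
Allowed pairs: 2 of 6.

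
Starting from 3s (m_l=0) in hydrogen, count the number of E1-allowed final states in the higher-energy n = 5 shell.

E1 requires Δl = ±1, so l_f ∈ {-1, 1}; with 0 ≤ l_f ≤ n_f−1 = 4, the allowed l_f values are {1}.
For l_f = 1: m_f ∈ {m_i−1, m_i, m_i+1} ∩ [−1, 1] = {-1, 0, 1} → 3 states.
Total: 3.

3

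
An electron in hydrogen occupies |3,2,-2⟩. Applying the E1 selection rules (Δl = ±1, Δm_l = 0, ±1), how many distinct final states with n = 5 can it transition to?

4

E1 requires Δl = ±1, so l_f ∈ {1, 3}; with 0 ≤ l_f ≤ n_f−1 = 4, the allowed l_f values are {1, 3}.
For l_f = 1: m_f ∈ {m_i−1, m_i, m_i+1} ∩ [−1, 1] = {-1} → 1 state.
For l_f = 3: m_f ∈ {m_i−1, m_i, m_i+1} ∩ [−3, 3] = {-3, -2, -1} → 3 states.
Total: 4.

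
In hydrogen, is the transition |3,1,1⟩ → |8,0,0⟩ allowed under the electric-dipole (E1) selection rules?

allowed

Δl = 0 − 1 = -1; the E1 rule Δl = ±1 is ok.
Δm_l = 0 − (1) = -1. E1 requires Δm_l = 0, ±1: ok.
All E1 selection rules are satisfied.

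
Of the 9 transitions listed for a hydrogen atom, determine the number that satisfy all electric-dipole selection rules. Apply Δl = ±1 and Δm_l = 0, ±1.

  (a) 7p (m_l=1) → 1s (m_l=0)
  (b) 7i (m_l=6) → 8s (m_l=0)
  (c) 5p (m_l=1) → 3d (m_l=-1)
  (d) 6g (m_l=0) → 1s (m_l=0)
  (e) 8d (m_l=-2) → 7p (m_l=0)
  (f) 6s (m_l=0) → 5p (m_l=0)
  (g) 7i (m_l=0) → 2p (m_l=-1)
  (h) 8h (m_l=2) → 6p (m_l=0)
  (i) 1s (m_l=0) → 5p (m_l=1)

3

(a) allowed
(b) forbidden — Δl = -6 (E1 requires Δl = ±1); Δm_l = -6 (E1 requires Δm_l = 0, ±1)
(c) forbidden — Δm_l = -2 (E1 requires Δm_l = 0, ±1)
(d) forbidden — Δl = -4 (E1 requires Δl = ±1)
(e) forbidden — Δm_l = +2 (E1 requires Δm_l = 0, ±1)
(f) allowed
(g) forbidden — Δl = -5 (E1 requires Δl = ±1)
(h) forbidden — Δl = -4 (E1 requires Δl = ±1); Δm_l = -2 (E1 requires Δm_l = 0, ±1)
(i) allowed
Total allowed: 3 of 9.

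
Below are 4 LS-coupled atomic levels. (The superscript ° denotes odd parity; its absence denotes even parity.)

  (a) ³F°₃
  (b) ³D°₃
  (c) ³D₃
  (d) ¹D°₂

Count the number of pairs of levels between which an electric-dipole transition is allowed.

(a)–(b): forbidden (parity).
(a)–(c): allowed.
(a)–(d): forbidden (parity, ΔS).
(b)–(c): allowed.
(b)–(d): forbidden (parity, ΔS).
(c)–(d): forbidden (ΔS).
Allowed pairs: 2 of 6.

2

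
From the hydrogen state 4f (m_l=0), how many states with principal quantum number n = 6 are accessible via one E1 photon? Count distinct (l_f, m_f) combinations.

6

E1 requires Δl = ±1, so l_f ∈ {2, 4}; with 0 ≤ l_f ≤ n_f−1 = 5, the allowed l_f values are {2, 4}.
For l_f = 2: m_f ∈ {m_i−1, m_i, m_i+1} ∩ [−2, 2] = {-1, 0, 1} → 3 states.
For l_f = 4: m_f ∈ {m_i−1, m_i, m_i+1} ∩ [−4, 4] = {-1, 0, 1} → 3 states.
Total: 6.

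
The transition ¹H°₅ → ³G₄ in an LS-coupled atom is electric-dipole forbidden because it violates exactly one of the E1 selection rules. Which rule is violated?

the ΔS = 0 rule

Initial level: S=0, L=5, J=5, parity odd. Final level: S=1, L=4, J=4, parity even.
ΔS = 0: S: 0 → 1 — ✗.
Parity must change: odd → even — ✓.
ΔL = 0, ±1 (not L=0↔0): L: 5 → 4, ΔL = -1 — ✓.
ΔJ = 0, ±1 (not J=0↔0): J: 5 → 4, ΔJ = -1 — ✓.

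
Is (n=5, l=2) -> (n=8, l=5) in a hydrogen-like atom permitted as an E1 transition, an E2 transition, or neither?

Δl = 5 − 2 = +3; l_i + l_f = 7.
E1 (Δl = ±1): not satisfied.
E2 (Δl = 0,±2, l_i+l_f ≥ 2): not satisfied.

neither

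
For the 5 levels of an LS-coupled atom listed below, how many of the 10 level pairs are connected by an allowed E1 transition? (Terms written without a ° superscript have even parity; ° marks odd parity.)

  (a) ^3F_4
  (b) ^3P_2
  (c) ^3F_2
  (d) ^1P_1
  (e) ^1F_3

(a)–(b): forbidden (parity, ΔL, ΔJ).
(a)–(c): forbidden (parity, ΔJ).
(a)–(d): forbidden (parity, ΔS, ΔL, ΔJ).
(a)–(e): forbidden (parity, ΔS).
(b)–(c): forbidden (parity, ΔL).
(b)–(d): forbidden (parity, ΔS).
(b)–(e): forbidden (parity, ΔS, ΔL).
(c)–(d): forbidden (parity, ΔS, ΔL).
(c)–(e): forbidden (parity, ΔS).
(d)–(e): forbidden (parity, ΔL, ΔJ).
Allowed pairs: 0 of 10.

0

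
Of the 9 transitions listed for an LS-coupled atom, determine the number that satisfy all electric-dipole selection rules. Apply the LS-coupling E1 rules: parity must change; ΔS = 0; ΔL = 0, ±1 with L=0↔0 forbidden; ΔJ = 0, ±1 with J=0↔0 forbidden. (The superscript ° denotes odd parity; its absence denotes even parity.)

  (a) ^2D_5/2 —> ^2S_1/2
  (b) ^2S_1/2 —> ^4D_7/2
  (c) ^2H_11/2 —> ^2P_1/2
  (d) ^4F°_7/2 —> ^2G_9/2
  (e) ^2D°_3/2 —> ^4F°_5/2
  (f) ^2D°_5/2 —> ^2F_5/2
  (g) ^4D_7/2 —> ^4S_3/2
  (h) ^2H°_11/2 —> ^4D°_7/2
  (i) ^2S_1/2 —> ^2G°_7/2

1

(a) forbidden (parity, ΔL, ΔJ fail)
(b) forbidden (parity, ΔS, ΔL, ΔJ fail)
(c) forbidden (parity, ΔL, ΔJ fail)
(d) forbidden (ΔS fails)
(e) forbidden (parity, ΔS fail)
(f) allowed
(g) forbidden (parity, ΔL, ΔJ fail)
(h) forbidden (parity, ΔS, ΔL, ΔJ fail)
(i) forbidden (ΔL, ΔJ fail)
Total allowed: 1 of 9.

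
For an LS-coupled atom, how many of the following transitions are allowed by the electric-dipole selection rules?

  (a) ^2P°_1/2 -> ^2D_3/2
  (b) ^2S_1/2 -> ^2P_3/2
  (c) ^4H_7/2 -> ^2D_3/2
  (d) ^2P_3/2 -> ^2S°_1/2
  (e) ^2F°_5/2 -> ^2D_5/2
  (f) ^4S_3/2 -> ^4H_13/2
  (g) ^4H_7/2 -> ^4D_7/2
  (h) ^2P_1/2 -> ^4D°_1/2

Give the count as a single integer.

(a) allowed
(b) forbidden (parity fails)
(c) forbidden (parity, ΔS, ΔL, ΔJ fail)
(d) allowed
(e) allowed
(f) forbidden (parity, ΔL, ΔJ fail)
(g) forbidden (parity, ΔL fail)
(h) forbidden (ΔS fails)
Total allowed: 3 of 8.

3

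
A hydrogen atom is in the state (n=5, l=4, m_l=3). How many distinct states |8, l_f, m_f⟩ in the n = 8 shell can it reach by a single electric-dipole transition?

E1 requires Δl = ±1, so l_f ∈ {3, 5}; with 0 ≤ l_f ≤ n_f−1 = 7, the allowed l_f values are {3, 5}.
For l_f = 3: m_f ∈ {m_i−1, m_i, m_i+1} ∩ [−3, 3] = {2, 3} → 2 states.
For l_f = 5: m_f ∈ {m_i−1, m_i, m_i+1} ∩ [−5, 5] = {2, 3, 4} → 3 states.
Total: 5.

5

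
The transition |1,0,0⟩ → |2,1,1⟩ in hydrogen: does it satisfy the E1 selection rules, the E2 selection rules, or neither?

E1

Δl = 1 − 0 = +1; l_i + l_f = 1.
Δm_l = +1.
E1 (Δl = ±1, |Δm_l| ≤ 1): satisfied.
E2 (Δl = 0,±2, l_i+l_f ≥ 2, |Δm_l| ≤ 2): not satisfied.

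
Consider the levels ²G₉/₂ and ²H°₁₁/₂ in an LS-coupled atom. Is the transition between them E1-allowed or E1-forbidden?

Initial level: S=1/2, L=4, J=9/2, parity even. Final level: S=1/2, L=5, J=11/2, parity odd.
Parity must change: even → odd — ✓.
ΔS = 0: S: 1/2 → 1/2 — ✓.
ΔL = 0, ±1 (not L=0↔0): L: 4 → 5, ΔL = +1 — ✓.
ΔJ = 0, ±1 (not J=0↔0): J: 9/2 → 11/2, ΔJ = +1 — ✓.
All four E1 rules are satisfied.

allowed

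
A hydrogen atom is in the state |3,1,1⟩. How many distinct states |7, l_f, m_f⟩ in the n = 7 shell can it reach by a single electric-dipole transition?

E1 requires Δl = ±1, so l_f ∈ {0, 2}; with 0 ≤ l_f ≤ n_f−1 = 6, the allowed l_f values are {0, 2}.
For l_f = 0: m_f ∈ {m_i−1, m_i, m_i+1} ∩ [−0, 0] = {0} → 1 state.
For l_f = 2: m_f ∈ {m_i−1, m_i, m_i+1} ∩ [−2, 2] = {0, 1, 2} → 3 states.
Total: 4.

4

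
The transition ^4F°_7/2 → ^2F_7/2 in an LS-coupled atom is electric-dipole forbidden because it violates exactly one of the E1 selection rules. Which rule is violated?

Initial level: S=3/2, L=3, J=7/2, parity odd. Final level: S=1/2, L=3, J=7/2, parity even.
ΔS = 0: S: 3/2 → 1/2 — ✗.
ΔJ = 0, ±1 (not J=0↔0): J: 7/2 → 7/2, ΔJ = +0 — ✓.
Parity must change: odd → even — ✓.
ΔL = 0, ±1 (not L=0↔0): L: 3 → 3, ΔL = +0 — ✓.

the ΔS = 0 rule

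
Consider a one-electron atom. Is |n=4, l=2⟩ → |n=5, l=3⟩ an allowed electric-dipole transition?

allowed

Δl = 3 − 2 = +1; the E1 rule Δl = ±1 is ✓.
All E1 selection rules are satisfied.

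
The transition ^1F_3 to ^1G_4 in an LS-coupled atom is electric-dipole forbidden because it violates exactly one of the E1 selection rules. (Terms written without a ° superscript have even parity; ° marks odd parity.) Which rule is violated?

parity

Parity must change: even → even — violated.
ΔS = 0: S: 0 → 0 — satisfied.
ΔL = 0, ±1 (not L=0↔0): L: 3 → 4, ΔL = +1 — satisfied.
ΔJ = 0, ±1 (not J=0↔0): J: 3 → 4, ΔJ = +1 — satisfied.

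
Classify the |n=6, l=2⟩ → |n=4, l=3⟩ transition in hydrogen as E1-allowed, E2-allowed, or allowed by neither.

Δl = 3 − 2 = +1; l_i + l_f = 5.
E1 (Δl = ±1): satisfied.
E2 (Δl = 0,±2, l_i+l_f ≥ 2): not satisfied.

E1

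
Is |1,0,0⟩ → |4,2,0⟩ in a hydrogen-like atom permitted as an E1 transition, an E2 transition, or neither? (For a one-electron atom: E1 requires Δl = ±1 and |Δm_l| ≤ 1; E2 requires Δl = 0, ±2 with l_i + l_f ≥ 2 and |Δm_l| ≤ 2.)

E2

Δl = 2 − 0 = +2; l_i + l_f = 2.
Δm_l = +0.
E1 (Δl = ±1, |Δm_l| ≤ 1): not satisfied.
E2 (Δl = 0,±2, l_i+l_f ≥ 2, |Δm_l| ≤ 2): satisfied.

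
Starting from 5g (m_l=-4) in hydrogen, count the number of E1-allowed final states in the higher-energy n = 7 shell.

4

E1 requires Δl = ±1, so l_f ∈ {3, 5}; with 0 ≤ l_f ≤ n_f−1 = 6, the allowed l_f values are {3, 5}.
For l_f = 3: m_f ∈ {m_i−1, m_i, m_i+1} ∩ [−3, 3] = {-3} → 1 state.
For l_f = 5: m_f ∈ {m_i−1, m_i, m_i+1} ∩ [−5, 5] = {-5, -4, -3} → 3 states.
Total: 4.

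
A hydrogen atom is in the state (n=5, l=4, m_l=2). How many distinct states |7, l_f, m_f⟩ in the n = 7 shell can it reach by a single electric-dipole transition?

E1 requires Δl = ±1, so l_f ∈ {3, 5}; with 0 ≤ l_f ≤ n_f−1 = 6, the allowed l_f values are {3, 5}.
For l_f = 3: m_f ∈ {m_i−1, m_i, m_i+1} ∩ [−3, 3] = {1, 2, 3} → 3 states.
For l_f = 5: m_f ∈ {m_i−1, m_i, m_i+1} ∩ [−5, 5] = {1, 2, 3} → 3 states.
Total: 6.

6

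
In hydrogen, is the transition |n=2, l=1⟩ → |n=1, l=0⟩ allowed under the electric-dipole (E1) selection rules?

allowed

Δl = 0 − 1 = -1; the E1 rule Δl = ±1 is ok.
All E1 selection rules are satisfied.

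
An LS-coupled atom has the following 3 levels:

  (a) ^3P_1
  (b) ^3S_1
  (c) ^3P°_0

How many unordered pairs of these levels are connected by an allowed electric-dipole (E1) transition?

2

(a)–(b): forbidden (parity).
(a)–(c): allowed.
(b)–(c): allowed.
Allowed pairs: 2 of 3.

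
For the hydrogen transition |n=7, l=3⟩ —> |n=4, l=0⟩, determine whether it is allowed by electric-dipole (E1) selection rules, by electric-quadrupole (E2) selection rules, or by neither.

neither

Δl = 0 − 3 = -3; l_i + l_f = 3.
E1 (Δl = ±1): not satisfied.
E2 (Δl = 0,±2, l_i+l_f ≥ 2): not satisfied.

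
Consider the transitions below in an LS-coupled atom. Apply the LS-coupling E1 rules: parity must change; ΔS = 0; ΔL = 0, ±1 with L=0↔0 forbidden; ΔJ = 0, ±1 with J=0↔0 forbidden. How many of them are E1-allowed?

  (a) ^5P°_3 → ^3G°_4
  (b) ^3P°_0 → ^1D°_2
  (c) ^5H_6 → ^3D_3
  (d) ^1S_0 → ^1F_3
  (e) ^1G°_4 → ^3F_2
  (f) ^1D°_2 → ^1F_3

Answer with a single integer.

1

(a) forbidden (parity, ΔS, ΔL fail)
(b) forbidden (parity, ΔS, ΔJ fail)
(c) forbidden (parity, ΔS, ΔL, ΔJ fail)
(d) forbidden (parity, ΔL, ΔJ fail)
(e) forbidden (ΔS, ΔJ fail)
(f) allowed
Total allowed: 1 of 6.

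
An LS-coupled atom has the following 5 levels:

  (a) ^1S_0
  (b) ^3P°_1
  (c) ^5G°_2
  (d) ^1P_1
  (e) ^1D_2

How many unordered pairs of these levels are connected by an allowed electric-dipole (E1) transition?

(a)–(b): forbidden (ΔS).
(a)–(c): forbidden (ΔS, ΔL, ΔJ).
(a)–(d): forbidden (parity).
(a)–(e): forbidden (parity, ΔL, ΔJ).
(b)–(c): forbidden (parity, ΔS, ΔL).
(b)–(d): forbidden (ΔS).
(b)–(e): forbidden (ΔS).
(c)–(d): forbidden (ΔS, ΔL).
(c)–(e): forbidden (ΔS, ΔL).
(d)–(e): forbidden (parity).
Allowed pairs: 0 of 10.

0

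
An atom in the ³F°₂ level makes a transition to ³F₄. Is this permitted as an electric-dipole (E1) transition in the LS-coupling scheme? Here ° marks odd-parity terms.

forbidden

Initial level: S=1, L=3, J=2, parity odd. Final level: S=1, L=3, J=4, parity even.
ΔL = 0, ±1 (not L=0↔0): L: 3 → 3, ΔL = +0 — passes.
ΔJ = 0, ±1 (not J=0↔0): J: 2 → 4, ΔJ = +2 — fails.
Parity must change: odd → even — passes.
ΔS = 0: S: 1 → 1 — passes.
Rule(s) violated: ΔJ.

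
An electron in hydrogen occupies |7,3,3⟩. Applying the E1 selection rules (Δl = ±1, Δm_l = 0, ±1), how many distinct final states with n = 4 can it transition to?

E1 requires Δl = ±1, so l_f ∈ {2, 4}; with 0 ≤ l_f ≤ n_f−1 = 3, the allowed l_f values are {2}.
For l_f = 2: m_f ∈ {m_i−1, m_i, m_i+1} ∩ [−2, 2] = {2} → 1 state.
Total: 1.

1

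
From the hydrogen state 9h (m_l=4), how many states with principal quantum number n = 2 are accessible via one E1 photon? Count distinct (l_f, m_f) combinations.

0

E1 requires l_f ∈ {4, 6}, but neither lies in [0, 1], so no final state is reachable.
Total: 0.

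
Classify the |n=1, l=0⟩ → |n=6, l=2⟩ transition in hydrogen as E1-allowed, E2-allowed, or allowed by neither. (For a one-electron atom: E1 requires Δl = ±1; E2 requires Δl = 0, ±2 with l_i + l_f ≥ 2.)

Δl = 2 − 0 = +2; l_i + l_f = 2.
E1 (Δl = ±1): not satisfied.
E2 (Δl = 0,±2, l_i+l_f ≥ 2): satisfied.

E2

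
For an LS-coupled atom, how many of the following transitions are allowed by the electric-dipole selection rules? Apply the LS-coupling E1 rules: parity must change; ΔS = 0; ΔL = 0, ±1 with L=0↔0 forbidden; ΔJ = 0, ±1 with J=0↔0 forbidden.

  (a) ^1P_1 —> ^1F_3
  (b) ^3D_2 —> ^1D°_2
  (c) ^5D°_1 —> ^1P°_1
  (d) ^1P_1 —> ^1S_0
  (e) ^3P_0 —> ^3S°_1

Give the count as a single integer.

(a) forbidden (parity, ΔL, ΔJ fail)
(b) forbidden (ΔS fails)
(c) forbidden (parity, ΔS fail)
(d) forbidden (parity fails)
(e) allowed
Total allowed: 1 of 5.

1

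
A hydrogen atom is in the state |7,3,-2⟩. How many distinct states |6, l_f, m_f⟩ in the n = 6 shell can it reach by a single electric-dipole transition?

E1 requires Δl = ±1, so l_f ∈ {2, 4}; with 0 ≤ l_f ≤ n_f−1 = 5, the allowed l_f values are {2, 4}.
For l_f = 2: m_f ∈ {m_i−1, m_i, m_i+1} ∩ [−2, 2] = {-2, -1} → 2 states.
For l_f = 4: m_f ∈ {m_i−1, m_i, m_i+1} ∩ [−4, 4] = {-3, -2, -1} → 3 states.
Total: 5.

5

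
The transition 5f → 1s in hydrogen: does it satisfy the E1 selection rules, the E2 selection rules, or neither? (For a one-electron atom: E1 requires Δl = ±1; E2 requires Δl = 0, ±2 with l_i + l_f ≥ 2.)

neither

Δl = 0 − 3 = -3; l_i + l_f = 3.
E1 (Δl = ±1): not satisfied.
E2 (Δl = 0,±2, l_i+l_f ≥ 2): not satisfied.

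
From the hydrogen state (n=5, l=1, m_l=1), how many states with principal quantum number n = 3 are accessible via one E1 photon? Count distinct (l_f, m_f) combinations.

4

E1 requires Δl = ±1, so l_f ∈ {0, 2}; with 0 ≤ l_f ≤ n_f−1 = 2, the allowed l_f values are {0, 2}.
For l_f = 0: m_f ∈ {m_i−1, m_i, m_i+1} ∩ [−0, 0] = {0} → 1 state.
For l_f = 2: m_f ∈ {m_i−1, m_i, m_i+1} ∩ [−2, 2] = {0, 1, 2} → 3 states.
Total: 4.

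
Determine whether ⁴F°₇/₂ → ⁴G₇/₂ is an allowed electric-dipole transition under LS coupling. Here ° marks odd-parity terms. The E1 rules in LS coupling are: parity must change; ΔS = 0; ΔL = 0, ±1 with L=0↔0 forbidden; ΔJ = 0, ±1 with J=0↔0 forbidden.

Reading off the term symbols: S 3/2→3/2, L 3→4, J 7/2→7/2, parity odd→even.
ΔJ = 0, ±1 (not J=0↔0): J: 7/2 → 7/2, ΔJ = +0 — passes.
ΔS = 0: S: 3/2 → 3/2 — passes.
Parity must change: odd → even — passes.
ΔL = 0, ±1 (not L=0↔0): L: 3 → 4, ΔL = +1 — passes.
All four E1 rules are satisfied.

allowed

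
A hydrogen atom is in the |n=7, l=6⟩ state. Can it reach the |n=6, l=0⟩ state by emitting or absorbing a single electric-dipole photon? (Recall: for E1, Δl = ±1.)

forbidden

l: 6 → 0 (Δl = -6). Δl = ±1 fails.
The transition is electric-dipole forbidden.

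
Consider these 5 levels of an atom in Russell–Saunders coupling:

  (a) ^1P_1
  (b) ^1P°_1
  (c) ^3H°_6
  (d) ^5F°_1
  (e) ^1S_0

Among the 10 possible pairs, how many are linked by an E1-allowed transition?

(a)–(b): allowed.
(a)–(c): forbidden (ΔS, ΔL, ΔJ).
(a)–(d): forbidden (ΔS, ΔL).
(a)–(e): forbidden (parity).
(b)–(c): forbidden (parity, ΔS, ΔL, ΔJ).
(b)–(d): forbidden (parity, ΔS, ΔL).
(b)–(e): allowed.
(c)–(d): forbidden (parity, ΔS, ΔL, ΔJ).
(c)–(e): forbidden (ΔS, ΔL, ΔJ).
(d)–(e): forbidden (ΔS, ΔL).
Allowed pairs: 2 of 10.

2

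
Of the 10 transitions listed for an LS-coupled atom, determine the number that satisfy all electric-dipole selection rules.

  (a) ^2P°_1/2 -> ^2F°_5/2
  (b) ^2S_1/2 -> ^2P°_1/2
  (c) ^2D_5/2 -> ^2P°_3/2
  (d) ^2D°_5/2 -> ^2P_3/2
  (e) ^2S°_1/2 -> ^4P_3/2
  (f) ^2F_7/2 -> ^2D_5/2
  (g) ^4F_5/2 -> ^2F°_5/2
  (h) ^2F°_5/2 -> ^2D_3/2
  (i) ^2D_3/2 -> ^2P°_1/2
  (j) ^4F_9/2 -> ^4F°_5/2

(a) forbidden (parity, ΔL, ΔJ fail)
(b) allowed
(c) allowed
(d) allowed
(e) forbidden (ΔS fails)
(f) forbidden (parity fails)
(g) forbidden (ΔS fails)
(h) allowed
(i) allowed
(j) forbidden (ΔJ fails)
Total allowed: 5 of 10.

5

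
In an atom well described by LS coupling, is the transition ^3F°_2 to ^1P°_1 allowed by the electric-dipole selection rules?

Initial level: S=1, L=3, J=2, parity odd. Final level: S=0, L=1, J=1, parity odd.
Parity must change: odd → odd — fails.
ΔS = 0: S: 1 → 0 — fails.
ΔL = 0, ±1 (not L=0↔0): L: 3 → 1, ΔL = -2 — fails.
ΔJ = 0, ±1 (not J=0↔0): J: 2 → 1, ΔJ = -1 — passes.
Rule(s) violated: parity, ΔS, ΔL.

forbidden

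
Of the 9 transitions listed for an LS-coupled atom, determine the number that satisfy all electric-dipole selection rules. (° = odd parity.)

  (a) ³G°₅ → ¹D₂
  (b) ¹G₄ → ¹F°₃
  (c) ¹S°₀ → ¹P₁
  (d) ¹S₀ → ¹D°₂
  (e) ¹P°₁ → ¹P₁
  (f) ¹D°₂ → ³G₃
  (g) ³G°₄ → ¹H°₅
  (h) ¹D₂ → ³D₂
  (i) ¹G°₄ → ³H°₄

3

(a) forbidden (ΔS, ΔL, ΔJ fail)
(b) allowed
(c) allowed
(d) forbidden (ΔL, ΔJ fail)
(e) allowed
(f) forbidden (ΔS, ΔL fail)
(g) forbidden (parity, ΔS fail)
(h) forbidden (parity, ΔS fail)
(i) forbidden (parity, ΔS fail)
Total allowed: 3 of 9.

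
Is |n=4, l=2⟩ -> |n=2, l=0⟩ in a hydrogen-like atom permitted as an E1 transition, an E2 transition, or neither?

E2

Δl = 0 − 2 = -2; l_i + l_f = 2.
E1 (Δl = ±1): not satisfied.
E2 (Δl = 0,±2, l_i+l_f ≥ 2): satisfied.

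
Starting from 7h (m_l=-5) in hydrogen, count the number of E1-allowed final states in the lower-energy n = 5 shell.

1

E1 requires Δl = ±1, so l_f ∈ {4, 6}; with 0 ≤ l_f ≤ n_f−1 = 4, the allowed l_f values are {4}.
For l_f = 4: m_f ∈ {m_i−1, m_i, m_i+1} ∩ [−4, 4] = {-4} → 1 state.
Total: 1.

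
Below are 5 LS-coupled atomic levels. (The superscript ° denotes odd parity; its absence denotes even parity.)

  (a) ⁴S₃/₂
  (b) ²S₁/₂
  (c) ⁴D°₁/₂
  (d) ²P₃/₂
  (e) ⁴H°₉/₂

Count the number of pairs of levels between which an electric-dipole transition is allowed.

0

(a)–(b): forbidden (parity, ΔS, ΔL).
(a)–(c): forbidden (ΔL).
(a)–(d): forbidden (parity, ΔS).
(a)–(e): forbidden (ΔL, ΔJ).
(b)–(c): forbidden (ΔS, ΔL).
(b)–(d): forbidden (parity).
(b)–(e): forbidden (ΔS, ΔL, ΔJ).
(c)–(d): forbidden (ΔS).
(c)–(e): forbidden (parity, ΔL, ΔJ).
(d)–(e): forbidden (ΔS, ΔL, ΔJ).
Allowed pairs: 0 of 10.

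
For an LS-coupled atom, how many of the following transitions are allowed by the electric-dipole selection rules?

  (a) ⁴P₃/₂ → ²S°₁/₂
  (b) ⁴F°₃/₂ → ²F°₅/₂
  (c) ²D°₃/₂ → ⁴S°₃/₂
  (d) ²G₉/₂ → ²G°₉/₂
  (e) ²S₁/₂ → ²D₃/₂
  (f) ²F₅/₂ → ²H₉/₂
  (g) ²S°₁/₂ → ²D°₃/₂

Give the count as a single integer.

1

(a) forbidden (ΔS fails)
(b) forbidden (parity, ΔS fail)
(c) forbidden (parity, ΔS, ΔL fail)
(d) allowed
(e) forbidden (parity, ΔL fail)
(f) forbidden (parity, ΔL, ΔJ fail)
(g) forbidden (parity, ΔL fail)
Total allowed: 1 of 7.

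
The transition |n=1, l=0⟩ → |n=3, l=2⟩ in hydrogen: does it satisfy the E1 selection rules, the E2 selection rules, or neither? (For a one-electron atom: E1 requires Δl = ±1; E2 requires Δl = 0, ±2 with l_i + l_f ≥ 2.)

E2

Δl = 2 − 0 = +2; l_i + l_f = 2.
E1 (Δl = ±1): not satisfied.
E2 (Δl = 0,±2, l_i+l_f ≥ 2): satisfied.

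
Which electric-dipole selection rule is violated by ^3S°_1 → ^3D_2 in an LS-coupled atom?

Parity must change: odd → even — passes.
ΔS = 0: S: 1 → 1 — passes.
ΔL = 0, ±1 (not L=0↔0): L: 0 → 2, ΔL = +2 — fails.
ΔJ = 0, ±1 (not J=0↔0): J: 1 → 2, ΔJ = +1 — passes.

the ΔL = 0, ±1 rule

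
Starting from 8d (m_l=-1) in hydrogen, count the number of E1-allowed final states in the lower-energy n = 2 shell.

E1 requires Δl = ±1, so l_f ∈ {1, 3}; with 0 ≤ l_f ≤ n_f−1 = 1, the allowed l_f values are {1}.
For l_f = 1: m_f ∈ {m_i−1, m_i, m_i+1} ∩ [−1, 1] = {-1, 0} → 2 states.
Total: 2.

2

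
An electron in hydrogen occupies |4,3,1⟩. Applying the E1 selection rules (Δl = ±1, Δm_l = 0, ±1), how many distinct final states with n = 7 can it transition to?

E1 requires Δl = ±1, so l_f ∈ {2, 4}; with 0 ≤ l_f ≤ n_f−1 = 6, the allowed l_f values are {2, 4}.
For l_f = 2: m_f ∈ {m_i−1, m_i, m_i+1} ∩ [−2, 2] = {0, 1, 2} → 3 states.
For l_f = 4: m_f ∈ {m_i−1, m_i, m_i+1} ∩ [−4, 4] = {0, 1, 2} → 3 states.
Total: 6.

6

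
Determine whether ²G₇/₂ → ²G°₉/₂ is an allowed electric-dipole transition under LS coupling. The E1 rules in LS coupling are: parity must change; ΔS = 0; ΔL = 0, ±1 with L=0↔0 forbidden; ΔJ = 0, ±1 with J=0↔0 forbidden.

allowed

ΔL = 0, ±1 (not L=0↔0): L: 4 → 4, ΔL = +0 — ok.
Parity must change: even → odd — ok.
ΔJ = 0, ±1 (not J=0↔0): J: 7/2 → 9/2, ΔJ = +1 — ok.
ΔS = 0: S: 1/2 → 1/2 — ok.
All four E1 rules are satisfied.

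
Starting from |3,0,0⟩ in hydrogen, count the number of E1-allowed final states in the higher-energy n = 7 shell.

E1 requires Δl = ±1, so l_f ∈ {-1, 1}; with 0 ≤ l_f ≤ n_f−1 = 6, the allowed l_f values are {1}.
For l_f = 1: m_f ∈ {m_i−1, m_i, m_i+1} ∩ [−1, 1] = {-1, 0, 1} → 3 states.
Total: 3.

3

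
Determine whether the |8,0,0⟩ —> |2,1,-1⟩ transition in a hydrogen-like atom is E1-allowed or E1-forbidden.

l: 0 → 1 (Δl = +1). Δl = ±1 ✓.
m_l: 0 → -1 (Δm_l = -1). |Δm_l| ≤ 1 ✓.
All E1 selection rules are satisfied.

allowed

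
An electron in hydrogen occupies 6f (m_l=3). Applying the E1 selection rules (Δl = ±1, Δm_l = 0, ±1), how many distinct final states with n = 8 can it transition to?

E1 requires Δl = ±1, so l_f ∈ {2, 4}; with 0 ≤ l_f ≤ n_f−1 = 7, the allowed l_f values are {2, 4}.
For l_f = 2: m_f ∈ {m_i−1, m_i, m_i+1} ∩ [−2, 2] = {2} → 1 state.
For l_f = 4: m_f ∈ {m_i−1, m_i, m_i+1} ∩ [−4, 4] = {2, 3, 4} → 3 states.
Total: 4.

4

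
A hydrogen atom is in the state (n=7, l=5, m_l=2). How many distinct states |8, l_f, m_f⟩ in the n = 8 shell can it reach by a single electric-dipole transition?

E1 requires Δl = ±1, so l_f ∈ {4, 6}; with 0 ≤ l_f ≤ n_f−1 = 7, the allowed l_f values are {4, 6}.
For l_f = 4: m_f ∈ {m_i−1, m_i, m_i+1} ∩ [−4, 4] = {1, 2, 3} → 3 states.
For l_f = 6: m_f ∈ {m_i−1, m_i, m_i+1} ∩ [−6, 6] = {1, 2, 3} → 3 states.
Total: 6.

6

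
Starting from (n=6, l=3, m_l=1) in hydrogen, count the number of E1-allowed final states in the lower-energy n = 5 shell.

E1 requires Δl = ±1, so l_f ∈ {2, 4}; with 0 ≤ l_f ≤ n_f−1 = 4, the allowed l_f values are {2, 4}.
For l_f = 2: m_f ∈ {m_i−1, m_i, m_i+1} ∩ [−2, 2] = {0, 1, 2} → 3 states.
For l_f = 4: m_f ∈ {m_i−1, m_i, m_i+1} ∩ [−4, 4] = {0, 1, 2} → 3 states.
Total: 6.

6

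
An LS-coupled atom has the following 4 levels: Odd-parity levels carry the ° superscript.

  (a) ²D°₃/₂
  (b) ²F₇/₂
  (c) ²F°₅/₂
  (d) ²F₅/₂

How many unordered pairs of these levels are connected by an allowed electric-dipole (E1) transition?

3

(a)–(b): forbidden (ΔJ).
(a)–(c): forbidden (parity).
(a)–(d): allowed.
(b)–(c): allowed.
(b)–(d): forbidden (parity).
(c)–(d): allowed.
Allowed pairs: 3 of 6.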